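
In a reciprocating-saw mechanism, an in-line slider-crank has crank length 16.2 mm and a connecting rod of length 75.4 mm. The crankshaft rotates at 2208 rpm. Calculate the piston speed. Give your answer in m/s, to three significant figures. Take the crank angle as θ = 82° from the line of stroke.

3.82

ω = 2π·2208/60 = 231.2 rad/s
For an in-line slider-crank, x = r cosθ + √(L² − r² sin²θ), so v = −rω sinθ·[1 + r cosθ/√(L² − r² sin²θ)].
With r = 0.0162 m, L = 0.0754 m, θ = 82°: √(L² − r² sin²θ) = 0.073674 m.
v = −0.0162·231.2·0.99027·[1 + 0.0162·0.13917/0.073674] = -3.8228 m/s.
|v| = 3.8228 m/s.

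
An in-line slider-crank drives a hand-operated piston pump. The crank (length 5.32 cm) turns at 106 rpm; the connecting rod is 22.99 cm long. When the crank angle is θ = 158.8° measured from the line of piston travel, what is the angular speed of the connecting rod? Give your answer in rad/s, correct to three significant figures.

2.40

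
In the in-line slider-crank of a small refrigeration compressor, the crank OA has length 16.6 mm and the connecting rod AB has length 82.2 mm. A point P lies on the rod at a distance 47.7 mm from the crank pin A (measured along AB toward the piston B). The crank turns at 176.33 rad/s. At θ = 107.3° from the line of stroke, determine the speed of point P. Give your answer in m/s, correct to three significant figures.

2.72

ω = 176.3 rad/s.  Crank-pin speed |V_A| = rω = 2.9271 m/s, perpendicular to OA.
Rod angle: sinφ = −(r/L) sinθ ⇒ φ = -11.117°; ω_rod = −rω cosθ/√(L²−r²sin²θ) = +10.792 rad/s.
V_P = V_A + ω_rod × AP, with AP = 0.0477 m along the rod.
Components: V_Px = −rω sinθ − a·ω_rod·sinφ = -2.6954 m/s;  V_Py = rω cosθ + a·ω_rod·cosφ = -0.36533 m/s.
|V_P| = √(V_Px² + V_Py²) = 2.7201 m/s.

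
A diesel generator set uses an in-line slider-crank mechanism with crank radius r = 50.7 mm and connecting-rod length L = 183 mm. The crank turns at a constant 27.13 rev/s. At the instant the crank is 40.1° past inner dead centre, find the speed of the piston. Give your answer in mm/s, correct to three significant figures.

ω = 2π·27.1 = 170.5 rad/s
For an in-line slider-crank, x = r cosθ + √(L² − r² sin²θ), so v = −rω sinθ·[1 + r cosθ/√(L² − r² sin²θ)].
With r = 0.0507 m, L = 0.183 m, θ = 40.1°: √(L² − r² sin²θ) = 0.18006 m.
v = −0.0507·170.5·0.64412·[1 + 0.0507·0.76492/0.18006] = -6.7658 m/s.
|v| = 6.7658 m/s = 6765.8 mm/s.

6770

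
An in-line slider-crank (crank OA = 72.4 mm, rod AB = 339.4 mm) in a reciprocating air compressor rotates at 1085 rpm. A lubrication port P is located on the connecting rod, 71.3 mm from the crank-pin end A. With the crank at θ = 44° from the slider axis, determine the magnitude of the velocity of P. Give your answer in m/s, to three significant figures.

ω = 113.6 rad/s.  Crank-pin speed |V_A| = rω = 8.2262 m/s, perpendicular to OA.
Rod angle: sinφ = −(r/L) sinθ ⇒ φ = -8.522°; ω_rod = −rω cosθ/√(L²−r²sin²θ) = -17.63 rad/s.
V_P = V_A + ω_rod × AP, with AP = 0.0713 m along the rod.
Components: V_Px = −rω sinθ − a·ω_rod·sinφ = -5.9006 m/s;  V_Py = rω cosθ + a·ω_rod·cosφ = +4.6743 m/s.
|V_P| = √(V_Px² + V_Py²) = 7.5277 m/s.

7.53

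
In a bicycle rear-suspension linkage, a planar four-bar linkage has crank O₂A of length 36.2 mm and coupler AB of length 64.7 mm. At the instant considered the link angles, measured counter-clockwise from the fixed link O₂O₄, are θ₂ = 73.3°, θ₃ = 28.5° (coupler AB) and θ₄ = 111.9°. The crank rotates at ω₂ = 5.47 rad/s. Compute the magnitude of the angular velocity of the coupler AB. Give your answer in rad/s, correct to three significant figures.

1.92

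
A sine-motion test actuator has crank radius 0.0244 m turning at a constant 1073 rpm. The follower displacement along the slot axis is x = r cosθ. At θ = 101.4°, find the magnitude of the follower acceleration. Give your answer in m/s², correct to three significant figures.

ω = 112.4 rad/s (from 1073 rpm).
x = r cosθ ⇒ ẍ = −rω² cosθ (ω constant).
|a| = rω²|cosθ| = 0.0244·(112.4)²·|cos 101.4°| = 60.892 m/s².

60.9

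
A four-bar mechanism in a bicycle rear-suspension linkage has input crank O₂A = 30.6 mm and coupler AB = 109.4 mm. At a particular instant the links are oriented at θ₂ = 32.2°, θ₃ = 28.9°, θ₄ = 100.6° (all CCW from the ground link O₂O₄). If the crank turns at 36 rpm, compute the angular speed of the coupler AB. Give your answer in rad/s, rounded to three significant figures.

ω₂ = 3.77 rad/s (from 36 rpm).
Differentiating the loop-closure r₂e^{iθ₂}+r₃e^{iθ₃}=r₁+r₄e^{iθ₄} gives r₂ω₂e^{iθ₂}+r₃ω₃e^{iθ₃}=r₄ω₄e^{iθ₄}.
Eliminating the other unknown: ω₃ = r₂ω₂ sin(θ₄−θ₂) / [r₃ sin(θ₃−θ₄)].
Numerator sine = +0.92978; denominator sine = -0.94943.
Result = 0.0306·3.77·(+0.92978) / (0.1094·(-0.94943)) = -1.0326 rad/s; magnitude 1.0326 rad/s.

1.03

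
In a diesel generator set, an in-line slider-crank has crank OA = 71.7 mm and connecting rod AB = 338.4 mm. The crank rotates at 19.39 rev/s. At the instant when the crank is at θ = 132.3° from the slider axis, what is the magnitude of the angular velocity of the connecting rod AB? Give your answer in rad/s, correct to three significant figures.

ω = 121.8 rad/s (converted from 19.39 rev/s).
The rod makes angle φ with the slider axis where L sinφ = r sinθ; differentiating, L cosφ·φ̇ = r ω cosθ.
L cosφ = √(L² − r² sin²θ) = 0.33422 m.
|ω_rod| = r ω |cosθ| / √(L² − r² sin²θ) = 0.0717·121.8·0.67301/0.33422 = 17.59 rad/s.

17.6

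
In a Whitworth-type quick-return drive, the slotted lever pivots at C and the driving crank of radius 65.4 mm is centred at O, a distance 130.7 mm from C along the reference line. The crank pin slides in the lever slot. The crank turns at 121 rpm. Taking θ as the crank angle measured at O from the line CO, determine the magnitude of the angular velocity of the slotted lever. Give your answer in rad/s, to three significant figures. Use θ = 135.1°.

2.43

ω = 12.67 rad/s (from 121 rpm).
Crank pin A relative to C: A = (d + r cosθ, r sinθ); lever angle φ = atan2(r sinθ, d + r cosθ).
Differentiating tanφ: φ̇ = rω(d cosθ + r)/(d² + r² + 2dr cosθ).
d² + r² + 2dr cosθ = |CA|² = 0.00925018 m²;  d cosθ + r = -0.02718 m.
|ω_lever| = |0.0654·12.67·-0.02718| / 0.00925018 = 2.435 rad/s.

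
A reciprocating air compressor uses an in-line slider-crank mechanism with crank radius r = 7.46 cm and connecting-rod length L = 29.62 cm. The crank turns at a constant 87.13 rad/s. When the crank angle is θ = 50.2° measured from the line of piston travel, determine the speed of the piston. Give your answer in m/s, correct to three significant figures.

ω = 87.13 rad/s
For an in-line slider-crank, x = r cosθ + √(L² − r² sin²θ), so v = −rω sinθ·[1 + r cosθ/√(L² − r² sin²θ)].
With r = 0.0746 m, L = 0.2962 m, θ = 50.2°: √(L² − r² sin²θ) = 0.2906 m.
v = −0.0746·87.13·0.76828·[1 + 0.0746·0.64011/0.2906] = -5.8143 m/s.
|v| = 5.8143 m/s.

5.81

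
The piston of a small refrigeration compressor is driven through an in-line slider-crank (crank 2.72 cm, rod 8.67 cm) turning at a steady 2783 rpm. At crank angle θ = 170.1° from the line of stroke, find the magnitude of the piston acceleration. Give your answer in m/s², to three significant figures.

1590

ω = 2π·2783/60 = 291.4 rad/s
x(θ) = r cosθ + √(L² − r² sin²θ); with ω constant, a = ω²·d²x/dθ².
d²x/dθ² = −r cosθ − r²(cos2θ)/√u − r⁴ sin²2θ/(4u^{3/2}),  u = L² − r² sin²θ = 0.00749502 m².
Substituting r = 0.0272 m, L = 0.0867 m, θ = 170.1°: d²x/dθ² = +0.01873 m.
a = ω²·d²x/dθ² = (291.4)²·(+0.01873) = +1590.8 m/s²;  |a| = 1590.8 m/s².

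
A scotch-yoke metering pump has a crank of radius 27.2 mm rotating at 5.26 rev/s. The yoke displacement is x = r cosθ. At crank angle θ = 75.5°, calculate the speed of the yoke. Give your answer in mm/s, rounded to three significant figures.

870

ω = 33.05 rad/s (from 5.26 rev/s).
x = r cosθ ⇒ ẋ = −rω sinθ.
|v| = rω|sinθ| = 0.0272·33.05·|sin 75.5°| = 0.87031 m/s = 870.31 mm/s.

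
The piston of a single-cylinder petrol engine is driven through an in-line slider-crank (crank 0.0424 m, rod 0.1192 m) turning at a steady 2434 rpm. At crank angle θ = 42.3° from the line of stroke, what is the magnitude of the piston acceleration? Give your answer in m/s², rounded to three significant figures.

ω = 2π·2434/60 = 254.9 rad/s
x(θ) = r cosθ + √(L² − r² sin²θ); with ω constant, a = ω²·d²x/dθ².
d²x/dθ² = −r cosθ − r²(cos2θ)/√u − r⁴ sin²2θ/(4u^{3/2}),  u = L² − r² sin²θ = 0.0133944 m².
Substituting r = 0.0424 m, L = 0.1192 m, θ = 42.3°: d²x/dθ² = -0.033339 m.
a = ω²·d²x/dθ² = (254.9)²·(-0.033339) = -2165.9 m/s²;  |a| = 2165.9 m/s².

2170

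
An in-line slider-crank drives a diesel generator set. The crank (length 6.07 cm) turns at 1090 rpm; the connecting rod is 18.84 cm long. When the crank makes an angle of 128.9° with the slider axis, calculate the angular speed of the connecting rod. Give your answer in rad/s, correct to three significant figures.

23.9

ω = 114.1 rad/s (converted from 1090 rpm).
The rod makes angle φ with the slider axis where L sinφ = r sinθ; differentiating, L cosφ·φ̇ = r ω cosθ.
L cosφ = √(L² − r² sin²θ) = 0.18238 m.
|ω_rod| = r ω |cosθ| / √(L² − r² sin²θ) = 0.0607·114.1·0.62796/0.18238 = 23.856 rad/s.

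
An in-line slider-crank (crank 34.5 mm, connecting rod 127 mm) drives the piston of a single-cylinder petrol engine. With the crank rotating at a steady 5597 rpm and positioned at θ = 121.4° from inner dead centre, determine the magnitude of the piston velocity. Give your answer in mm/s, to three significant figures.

14700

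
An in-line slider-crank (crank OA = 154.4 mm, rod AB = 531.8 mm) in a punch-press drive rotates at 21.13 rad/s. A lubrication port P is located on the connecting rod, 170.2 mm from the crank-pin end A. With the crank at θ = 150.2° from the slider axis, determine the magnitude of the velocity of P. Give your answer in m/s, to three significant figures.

2.43

ω = 21.13 rad/s.  Crank-pin speed |V_A| = rω = 3.2625 m/s, perpendicular to OA.
Rod angle: sinφ = −(r/L) sinθ ⇒ φ = -8.296°; ω_rod = −rω cosθ/√(L²−r²sin²θ) = +5.3798 rad/s.
V_P = V_A + ω_rod × AP, with AP = 0.1702 m along the rod.
Components: V_Px = −rω sinθ − a·ω_rod·sinφ = -1.4892 m/s;  V_Py = rω cosθ + a·ω_rod·cosφ = -1.925 m/s.
|V_P| = √(V_Px² + V_Py²) = 2.4338 m/s.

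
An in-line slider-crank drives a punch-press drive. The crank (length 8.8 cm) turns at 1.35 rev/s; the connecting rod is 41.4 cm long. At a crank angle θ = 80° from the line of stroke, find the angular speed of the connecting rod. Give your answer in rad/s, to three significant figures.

0.320

ω = 8.482 rad/s (converted from 1.35 rev/s).
The rod makes angle φ with the slider axis where L sinφ = r sinθ; differentiating, L cosφ·φ̇ = r ω cosθ.
L cosφ = √(L² − r² sin²θ) = 0.40483 m.
|ω_rod| = r ω |cosθ| / √(L² − r² sin²θ) = 0.088·8.482·0.17365/0.40483 = 0.32018 rad/s.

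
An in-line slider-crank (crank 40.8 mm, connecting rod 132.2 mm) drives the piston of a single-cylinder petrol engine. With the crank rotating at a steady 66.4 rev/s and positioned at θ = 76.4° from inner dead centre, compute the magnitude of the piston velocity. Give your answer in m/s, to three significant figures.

ω = 2π·66.4 = 417.2 rad/s
For an in-line slider-crank, x = r cosθ + √(L² − r² sin²θ), so v = −rω sinθ·[1 + r cosθ/√(L² − r² sin²θ)].
With r = 0.0408 m, L = 0.1322 m, θ = 76.4°: √(L² − r² sin²θ) = 0.12611 m.
v = −0.0408·417.2·0.97196·[1 + 0.0408·0.23514/0.12611] = -17.803 m/s.
|v| = 17.803 m/s.

17.8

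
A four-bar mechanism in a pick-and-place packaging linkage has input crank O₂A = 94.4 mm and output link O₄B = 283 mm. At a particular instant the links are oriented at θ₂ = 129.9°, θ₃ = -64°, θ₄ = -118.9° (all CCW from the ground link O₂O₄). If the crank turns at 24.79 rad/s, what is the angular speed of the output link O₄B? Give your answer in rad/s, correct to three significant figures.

2.43

ω₂ = 24.79 rad/s
Differentiating the loop-closure r₂e^{iθ₂}+r₃e^{iθ₃}=r₁+r₄e^{iθ₄} gives r₂ω₂e^{iθ₂}+r₃ω₃e^{iθ₃}=r₄ω₄e^{iθ₄}.
Eliminating the other unknown: ω₄ = r₂ω₂ sin(θ₂−θ₃) / [r₄ sin(θ₄−θ₃)].
Numerator sine = -0.24023; denominator sine = -0.81815.
Result = 0.0944·24.79·(-0.24023) / (0.283·(-0.81815)) = +2.428 rad/s; magnitude 2.428 rad/s.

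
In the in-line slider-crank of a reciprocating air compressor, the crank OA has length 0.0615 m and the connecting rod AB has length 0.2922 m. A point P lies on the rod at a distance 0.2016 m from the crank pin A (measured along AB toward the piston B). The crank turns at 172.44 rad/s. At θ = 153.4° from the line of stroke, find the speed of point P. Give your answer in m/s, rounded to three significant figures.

5.07

ω = 172.4 rad/s.  Crank-pin speed |V_A| = rω = 10.605 m/s, perpendicular to OA.
Rod angle: sinφ = −(r/L) sinθ ⇒ φ = -5.408°; ω_rod = −rω cosθ/√(L²−r²sin²θ) = +32.597 rad/s.
V_P = V_A + ω_rod × AP, with AP = 0.2016 m along the rod.
Components: V_Px = −rω sinθ − a·ω_rod·sinφ = -4.1292 m/s;  V_Py = rω cosθ + a·ω_rod·cosφ = -2.9402 m/s.
|V_P| = √(V_Px² + V_Py²) = 5.069 m/s.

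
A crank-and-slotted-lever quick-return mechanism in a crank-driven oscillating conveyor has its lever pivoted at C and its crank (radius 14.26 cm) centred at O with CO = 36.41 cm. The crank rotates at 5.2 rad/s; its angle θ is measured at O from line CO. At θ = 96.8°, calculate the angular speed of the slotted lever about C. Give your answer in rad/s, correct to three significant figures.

0.525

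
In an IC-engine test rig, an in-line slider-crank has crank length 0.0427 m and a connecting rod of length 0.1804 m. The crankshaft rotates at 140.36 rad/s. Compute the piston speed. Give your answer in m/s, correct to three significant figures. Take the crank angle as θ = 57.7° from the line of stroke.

ω = 140.4 rad/s
For an in-line slider-crank, x = r cosθ + √(L² − r² sin²θ), so v = −rω sinθ·[1 + r cosθ/√(L² − r² sin²θ)].
With r = 0.0427 m, L = 0.1804 m, θ = 57.7°: √(L² − r² sin²θ) = 0.17675 m.
v = −0.0427·140.4·0.84526·[1 + 0.0427·0.53435/0.17675] = -5.7199 m/s.
|v| = 5.7199 m/s.

5.72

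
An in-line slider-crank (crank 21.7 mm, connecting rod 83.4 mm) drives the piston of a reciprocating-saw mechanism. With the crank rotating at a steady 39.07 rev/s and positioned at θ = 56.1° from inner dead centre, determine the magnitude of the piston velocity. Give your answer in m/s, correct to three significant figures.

5.08

ω = 2π·39.1 = 245.5 rad/s
For an in-line slider-crank, x = r cosθ + √(L² − r² sin²θ), so v = −rω sinθ·[1 + r cosθ/√(L² − r² sin²θ)].
With r = 0.0217 m, L = 0.0834 m, θ = 56.1°: √(L² − r² sin²θ) = 0.081432 m.
v = −0.0217·245.5·0.83001·[1 + 0.0217·0.55775/0.081432] = -5.0786 m/s.
|v| = 5.0786 m/s.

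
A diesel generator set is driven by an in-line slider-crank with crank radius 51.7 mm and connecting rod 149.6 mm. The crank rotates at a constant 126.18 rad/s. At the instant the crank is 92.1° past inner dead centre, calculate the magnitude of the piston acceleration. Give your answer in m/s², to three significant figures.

332

ω = 126.2 rad/s
x(θ) = r cosθ + √(L² − r² sin²θ); with ω constant, a = ω²·d²x/dθ².
d²x/dθ² = −r cosθ − r²(cos2θ)/√u − r⁴ sin²2θ/(4u^{3/2}),  u = L² − r² sin²θ = 0.0197109 m².
Substituting r = 0.0517 m, L = 0.1496 m, θ = 92.1°: d²x/dθ² = +0.020878 m.
a = ω²·d²x/dθ² = (126.2)²·(+0.020878) = +332.41 m/s²;  |a| = 332.41 m/s².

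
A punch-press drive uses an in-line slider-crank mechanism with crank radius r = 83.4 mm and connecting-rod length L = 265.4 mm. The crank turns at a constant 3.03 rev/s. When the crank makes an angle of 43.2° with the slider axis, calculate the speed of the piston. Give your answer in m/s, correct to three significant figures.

1.34

ω = 2π·3.03 = 19.04 rad/s
For an in-line slider-crank, x = r cosθ + √(L² − r² sin²θ), so v = −rω sinθ·[1 + r cosθ/√(L² − r² sin²θ)].
With r = 0.0834 m, L = 0.2654 m, θ = 43.2°: √(L² − r² sin²θ) = 0.25919 m.
v = −0.0834·19.04·0.68455·[1 + 0.0834·0.72897/0.25919] = -1.3419 m/s.
|v| = 1.3419 m/s.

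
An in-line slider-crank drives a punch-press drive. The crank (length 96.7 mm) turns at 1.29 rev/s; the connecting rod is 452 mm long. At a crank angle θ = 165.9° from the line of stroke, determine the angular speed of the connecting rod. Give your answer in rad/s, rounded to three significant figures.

ω = 8.105 rad/s (converted from 1.29 rev/s).
The rod makes angle φ with the slider axis where L sinφ = r sinθ; differentiating, L cosφ·φ̇ = r ω cosθ.
L cosφ = √(L² − r² sin²θ) = 0.45139 m.
|ω_rod| = r ω |cosθ| / √(L² − r² sin²θ) = 0.0967·8.105·0.96987/0.45139 = 1.6841 rad/s.

1.68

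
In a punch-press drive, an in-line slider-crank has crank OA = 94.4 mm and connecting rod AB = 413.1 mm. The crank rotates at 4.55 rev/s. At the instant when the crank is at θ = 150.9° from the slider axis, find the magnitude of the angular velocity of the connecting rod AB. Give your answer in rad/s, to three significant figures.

5.74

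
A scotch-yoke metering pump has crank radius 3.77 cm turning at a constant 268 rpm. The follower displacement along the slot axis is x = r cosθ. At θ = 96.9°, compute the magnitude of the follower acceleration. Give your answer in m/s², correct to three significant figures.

3.57

ω = 28.06 rad/s (from 268 rpm).
x = r cosθ ⇒ ẍ = −rω² cosθ (ω constant).
|a| = rω²|cosθ| = 0.0377·(28.06)²·|cos 96.9°| = 3.5673 m/s².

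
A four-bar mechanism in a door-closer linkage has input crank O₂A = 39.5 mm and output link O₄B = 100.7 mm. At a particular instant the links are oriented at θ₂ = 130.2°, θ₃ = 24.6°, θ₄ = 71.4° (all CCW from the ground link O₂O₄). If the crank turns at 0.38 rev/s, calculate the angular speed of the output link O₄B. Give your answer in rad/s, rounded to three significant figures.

1.24

ω₂ = 2.388 rad/s (from 0.38 rev/s).
Differentiating the loop-closure r₂e^{iθ₂}+r₃e^{iθ₃}=r₁+r₄e^{iθ₄} gives r₂ω₂e^{iθ₂}+r₃ω₃e^{iθ₃}=r₄ω₄e^{iθ₄}.
Eliminating the other unknown: ω₄ = r₂ω₂ sin(θ₂−θ₃) / [r₄ sin(θ₄−θ₃)].
Numerator sine = +0.96316; denominator sine = +0.72897.
Result = 0.0395·2.388·(+0.96316) / (0.1007·(+0.72897)) = +1.2374 rad/s; magnitude 1.2374 rad/s.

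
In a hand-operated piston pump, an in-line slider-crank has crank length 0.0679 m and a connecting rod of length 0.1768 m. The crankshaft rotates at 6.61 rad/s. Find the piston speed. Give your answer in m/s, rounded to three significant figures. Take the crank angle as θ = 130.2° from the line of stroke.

0.254

ω = 6.61 rad/s
For an in-line slider-crank, x = r cosθ + √(L² − r² sin²θ), so v = −rω sinθ·[1 + r cosθ/√(L² − r² sin²θ)].
With r = 0.0679 m, L = 0.1768 m, θ = 130.2°: √(L² − r² sin²θ) = 0.16902 m.
v = −0.0679·6.61·0.76380·[1 + 0.0679·-0.64546/0.16902] = -0.25392 m/s.
|v| = 0.25392 m/s.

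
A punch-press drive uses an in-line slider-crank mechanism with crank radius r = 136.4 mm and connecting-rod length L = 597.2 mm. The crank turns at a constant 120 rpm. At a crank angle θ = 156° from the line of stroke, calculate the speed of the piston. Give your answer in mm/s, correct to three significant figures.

ω = 2π·120/60 = 12.57 rad/s
For an in-line slider-crank, x = r cosθ + √(L² − r² sin²θ), so v = −rω sinθ·[1 + r cosθ/√(L² − r² sin²θ)].
With r = 0.1364 m, L = 0.5972 m, θ = 156°: √(L² − r² sin²θ) = 0.59462 m.
v = −0.1364·12.57·0.40674·[1 + 0.1364·-0.91355/0.59462] = -0.55107 m/s.
|v| = 0.55107 m/s = 551.07 mm/s.

551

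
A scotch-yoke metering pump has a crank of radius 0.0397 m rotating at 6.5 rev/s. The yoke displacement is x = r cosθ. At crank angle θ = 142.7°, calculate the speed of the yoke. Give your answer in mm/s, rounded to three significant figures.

ω = 40.84 rad/s (from 6.5 rev/s).
x = r cosθ ⇒ ẋ = −rω sinθ.
|v| = rω|sinθ| = 0.0397·40.84·|sin 142.7°| = 0.98254 m/s = 982.54 mm/s.

983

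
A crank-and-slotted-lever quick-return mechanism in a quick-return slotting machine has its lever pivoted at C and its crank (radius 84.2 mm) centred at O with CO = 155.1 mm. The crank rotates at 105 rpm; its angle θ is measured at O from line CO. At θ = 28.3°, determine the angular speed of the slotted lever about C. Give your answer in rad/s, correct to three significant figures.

3.77

ω = 11 rad/s (from 105 rpm).
Crank pin A relative to C: A = (d + r cosθ, r sinθ); lever angle φ = atan2(r sinθ, d + r cosθ).
Differentiating tanφ: φ̇ = rω(d cosθ + r)/(d² + r² + 2dr cosθ).
d² + r² + 2dr cosθ = |CA|² = 0.0541427 m²;  d cosθ + r = +0.22076 m.
|ω_lever| = |0.0842·11·+0.22076| / 0.0541427 = 3.775 rad/s.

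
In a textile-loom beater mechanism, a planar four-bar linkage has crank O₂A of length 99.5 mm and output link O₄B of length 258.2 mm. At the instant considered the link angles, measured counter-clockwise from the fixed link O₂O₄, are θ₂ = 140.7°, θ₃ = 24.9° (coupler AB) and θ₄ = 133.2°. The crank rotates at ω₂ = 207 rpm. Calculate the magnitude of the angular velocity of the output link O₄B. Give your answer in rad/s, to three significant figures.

7.92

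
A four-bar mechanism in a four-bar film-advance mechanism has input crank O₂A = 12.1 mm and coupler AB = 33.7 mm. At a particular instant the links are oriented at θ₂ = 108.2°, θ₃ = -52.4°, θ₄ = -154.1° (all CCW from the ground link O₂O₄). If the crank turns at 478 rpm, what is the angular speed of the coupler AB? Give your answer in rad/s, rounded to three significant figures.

ω₂ = 50.06 rad/s (from 478 rpm).
Differentiating the loop-closure r₂e^{iθ₂}+r₃e^{iθ₃}=r₁+r₄e^{iθ₄} gives r₂ω₂e^{iθ₂}+r₃ω₃e^{iθ₃}=r₄ω₄e^{iθ₄}.
Eliminating the other unknown: ω₃ = r₂ω₂ sin(θ₄−θ₂) / [r₃ sin(θ₃−θ₄)].
Numerator sine = +0.99098; denominator sine = +0.97922.
Result = 0.0121·50.06·(+0.99098) / (0.0337·(+0.97922)) = +18.188 rad/s; magnitude 18.188 rad/s.

18.2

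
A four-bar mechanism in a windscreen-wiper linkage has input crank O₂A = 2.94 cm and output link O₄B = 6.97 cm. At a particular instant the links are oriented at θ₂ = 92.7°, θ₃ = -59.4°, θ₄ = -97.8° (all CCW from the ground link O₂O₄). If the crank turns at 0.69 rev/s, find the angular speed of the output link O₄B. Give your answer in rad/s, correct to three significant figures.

1.38

ω₂ = 4.335 rad/s (from 0.69 rev/s).
Differentiating the loop-closure r₂e^{iθ₂}+r₃e^{iθ₃}=r₁+r₄e^{iθ₄} gives r₂ω₂e^{iθ₂}+r₃ω₃e^{iθ₃}=r₄ω₄e^{iθ₄}.
Eliminating the other unknown: ω₄ = r₂ω₂ sin(θ₂−θ₃) / [r₄ sin(θ₄−θ₃)].
Numerator sine = +0.46793; denominator sine = -0.62115.
Result = 0.0294·4.335·(+0.46793) / (0.0697·(-0.62115)) = -1.3776 rad/s; magnitude 1.3776 rad/s.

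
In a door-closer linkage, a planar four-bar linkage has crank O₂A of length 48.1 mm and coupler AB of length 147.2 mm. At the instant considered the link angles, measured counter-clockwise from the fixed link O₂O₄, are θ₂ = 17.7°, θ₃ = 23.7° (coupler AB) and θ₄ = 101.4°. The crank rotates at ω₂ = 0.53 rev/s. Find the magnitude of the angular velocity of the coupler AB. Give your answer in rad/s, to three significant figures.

ω₂ = 3.33 rad/s (from 0.53 rev/s).
Differentiating the loop-closure r₂e^{iθ₂}+r₃e^{iθ₃}=r₁+r₄e^{iθ₄} gives r₂ω₂e^{iθ₂}+r₃ω₃e^{iθ₃}=r₄ω₄e^{iθ₄}.
Eliminating the other unknown: ω₃ = r₂ω₂ sin(θ₄−θ₂) / [r₃ sin(θ₃−θ₄)].
Numerator sine = +0.99396; denominator sine = -0.97705.
Result = 0.0481·3.33·(+0.99396) / (0.1472·(-0.97705)) = -1.107 rad/s; magnitude 1.107 rad/s.

1.11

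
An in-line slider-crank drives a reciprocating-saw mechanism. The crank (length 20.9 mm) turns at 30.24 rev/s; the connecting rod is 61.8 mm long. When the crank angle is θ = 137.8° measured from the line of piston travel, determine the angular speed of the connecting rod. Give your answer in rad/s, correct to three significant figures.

48.9

ω = 190 rad/s (converted from 30.24 rev/s).
The rod makes angle φ with the slider axis where L sinφ = r sinθ; differentiating, L cosφ·φ̇ = r ω cosθ.
L cosφ = √(L² − r² sin²θ) = 0.060184 m.
|ω_rod| = r ω |cosθ| / √(L² − r² sin²θ) = 0.0209·190·0.74080/0.060184 = 48.88 rad/s.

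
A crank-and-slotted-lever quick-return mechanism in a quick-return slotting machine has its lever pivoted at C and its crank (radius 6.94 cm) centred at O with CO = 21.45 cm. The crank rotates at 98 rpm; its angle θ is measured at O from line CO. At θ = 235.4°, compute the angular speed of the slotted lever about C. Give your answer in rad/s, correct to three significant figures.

ω = 10.26 rad/s (from 98 rpm).
Crank pin A relative to C: A = (d + r cosθ, r sinθ); lever angle φ = atan2(r sinθ, d + r cosθ).
Differentiating tanφ: φ̇ = rω(d cosθ + r)/(d² + r² + 2dr cosθ).
d² + r² + 2dr cosθ = |CA|² = 0.0339204 m²;  d cosθ + r = -0.052402 m.
|ω_lever| = |0.0694·10.26·-0.052402| / 0.0339204 = 1.1003 rad/s.

1.10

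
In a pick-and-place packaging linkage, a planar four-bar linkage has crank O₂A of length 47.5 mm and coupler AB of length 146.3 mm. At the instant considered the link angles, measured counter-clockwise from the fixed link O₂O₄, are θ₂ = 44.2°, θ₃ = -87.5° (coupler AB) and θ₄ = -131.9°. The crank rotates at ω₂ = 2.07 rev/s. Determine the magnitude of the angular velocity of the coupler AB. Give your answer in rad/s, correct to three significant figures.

ω₂ = 13.01 rad/s (from 2.07 rev/s).
Differentiating the loop-closure r₂e^{iθ₂}+r₃e^{iθ₃}=r₁+r₄e^{iθ₄} gives r₂ω₂e^{iθ₂}+r₃ω₃e^{iθ₃}=r₄ω₄e^{iθ₄}.
Eliminating the other unknown: ω₃ = r₂ω₂ sin(θ₄−θ₂) / [r₃ sin(θ₃−θ₄)].
Numerator sine = -0.06802; denominator sine = +0.69966.
Result = 0.0475·13.01·(-0.06802) / (0.1463·(+0.69966)) = -0.4105 rad/s; magnitude 0.4105 rad/s.

0.411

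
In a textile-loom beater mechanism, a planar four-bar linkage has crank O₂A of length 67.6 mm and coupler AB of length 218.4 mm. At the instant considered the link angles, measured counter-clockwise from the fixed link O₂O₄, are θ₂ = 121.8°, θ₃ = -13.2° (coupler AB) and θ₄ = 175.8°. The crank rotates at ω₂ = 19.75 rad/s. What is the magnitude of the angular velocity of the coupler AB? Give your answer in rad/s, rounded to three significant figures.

ω₂ = 19.75 rad/s
Differentiating the loop-closure r₂e^{iθ₂}+r₃e^{iθ₃}=r₁+r₄e^{iθ₄} gives r₂ω₂e^{iθ₂}+r₃ω₃e^{iθ₃}=r₄ω₄e^{iθ₄}.
Eliminating the other unknown: ω₃ = r₂ω₂ sin(θ₄−θ₂) / [r₃ sin(θ₃−θ₄)].
Numerator sine = +0.80902; denominator sine = +0.15643.
Result = 0.0676·19.75·(+0.80902) / (0.2184·(+0.15643)) = +31.615 rad/s; magnitude 31.615 rad/s.

31.6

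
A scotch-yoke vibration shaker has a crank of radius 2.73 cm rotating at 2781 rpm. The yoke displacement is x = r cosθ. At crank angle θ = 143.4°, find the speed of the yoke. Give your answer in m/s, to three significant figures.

ω = 291.2 rad/s (from 2781 rpm).
x = r cosθ ⇒ ẋ = −rω sinθ.
|v| = rω|sinθ| = 0.0273·291.2·|sin 143.4°| = 4.7403 m/s.

4.74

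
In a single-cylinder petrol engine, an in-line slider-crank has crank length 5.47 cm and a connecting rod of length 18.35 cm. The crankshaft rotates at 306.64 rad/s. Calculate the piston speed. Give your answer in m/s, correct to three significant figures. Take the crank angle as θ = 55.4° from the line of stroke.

16.2

ω = 306.6 rad/s
For an in-line slider-crank, x = r cosθ + √(L² − r² sin²θ), so v = −rω sinθ·[1 + r cosθ/√(L² − r² sin²θ)].
With r = 0.0547 m, L = 0.1835 m, θ = 55.4°: √(L² − r² sin²θ) = 0.17789 m.
v = −0.0547·306.6·0.82314·[1 + 0.0547·0.56784/0.17789] = -16.217 m/s.
|v| = 16.217 m/s.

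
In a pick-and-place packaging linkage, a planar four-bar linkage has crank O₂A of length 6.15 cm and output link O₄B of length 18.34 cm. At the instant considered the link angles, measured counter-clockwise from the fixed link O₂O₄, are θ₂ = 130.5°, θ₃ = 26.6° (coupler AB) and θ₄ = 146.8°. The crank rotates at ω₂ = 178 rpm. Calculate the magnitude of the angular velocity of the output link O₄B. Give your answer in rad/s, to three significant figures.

ω₂ = 18.64 rad/s (from 178 rpm).
Differentiating the loop-closure r₂e^{iθ₂}+r₃e^{iθ₃}=r₁+r₄e^{iθ₄} gives r₂ω₂e^{iθ₂}+r₃ω₃e^{iθ₃}=r₄ω₄e^{iθ₄}.
Eliminating the other unknown: ω₄ = r₂ω₂ sin(θ₂−θ₃) / [r₄ sin(θ₄−θ₃)].
Numerator sine = +0.97072; denominator sine = +0.86427.
Result = 0.0615·18.64·(+0.97072) / (0.1834·(+0.86427)) = +7.0205 rad/s; magnitude 7.0205 rad/s.

7.02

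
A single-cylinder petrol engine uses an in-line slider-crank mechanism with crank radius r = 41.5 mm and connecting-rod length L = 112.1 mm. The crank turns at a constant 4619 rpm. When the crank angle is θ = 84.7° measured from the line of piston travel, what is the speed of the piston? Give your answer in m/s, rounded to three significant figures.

20.7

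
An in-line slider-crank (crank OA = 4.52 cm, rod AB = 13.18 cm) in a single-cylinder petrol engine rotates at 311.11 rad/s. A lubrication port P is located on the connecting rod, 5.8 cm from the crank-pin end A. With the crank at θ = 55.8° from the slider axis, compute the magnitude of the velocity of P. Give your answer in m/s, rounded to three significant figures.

13.4

ω = 311.1 rad/s.  Crank-pin speed |V_A| = rω = 14.062 m/s, perpendicular to OA.
Rod angle: sinφ = −(r/L) sinθ ⇒ φ = -16.478°; ω_rod = −rω cosθ/√(L²−r²sin²θ) = -62.539 rad/s.
V_P = V_A + ω_rod × AP, with AP = 0.058 m along the rod.
Components: V_Px = −rω sinθ − a·ω_rod·sinφ = -12.659 m/s;  V_Py = rω cosθ + a·ω_rod·cosφ = +4.4258 m/s.
|V_P| = √(V_Px² + V_Py²) = 13.411 m/s.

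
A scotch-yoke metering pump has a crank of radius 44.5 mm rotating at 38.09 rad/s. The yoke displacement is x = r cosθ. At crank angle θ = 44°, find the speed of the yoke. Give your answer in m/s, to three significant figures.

1.18

ω = 38.09 rad/s
x = r cosθ ⇒ ẋ = −rω sinθ.
|v| = rω|sinθ| = 0.0445·38.09·|sin 44°| = 1.1774 m/s.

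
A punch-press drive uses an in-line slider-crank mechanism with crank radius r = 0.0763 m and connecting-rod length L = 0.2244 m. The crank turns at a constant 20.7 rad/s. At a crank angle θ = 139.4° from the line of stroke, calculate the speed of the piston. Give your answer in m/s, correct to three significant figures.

0.756

ω = 20.7 rad/s
For an in-line slider-crank, x = r cosθ + √(L² − r² sin²θ), so v = −rω sinθ·[1 + r cosθ/√(L² − r² sin²θ)].
With r = 0.0763 m, L = 0.2244 m, θ = 139.4°: √(L² − r² sin²θ) = 0.21884 m.
v = −0.0763·20.7·0.65077·[1 + 0.0763·-0.75927/0.21884] = -0.75574 m/s.
|v| = 0.75574 m/s.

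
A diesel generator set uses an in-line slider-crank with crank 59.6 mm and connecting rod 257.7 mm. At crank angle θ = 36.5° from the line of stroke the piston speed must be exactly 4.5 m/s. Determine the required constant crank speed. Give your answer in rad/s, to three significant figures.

For an in-line slider-crank, |v_piston| = rω|sinθ|·[1 + r cosθ/√(L² − r² sin²θ)].
With r = 0.0596 m, L = 0.2577 m, θ = 36.5°: the bracketed kinematic factor |dx/dθ| = 0.042106 m.
ω = v/|dx/dθ| = 4.5/0.042106 = 106.87 rad/s.

107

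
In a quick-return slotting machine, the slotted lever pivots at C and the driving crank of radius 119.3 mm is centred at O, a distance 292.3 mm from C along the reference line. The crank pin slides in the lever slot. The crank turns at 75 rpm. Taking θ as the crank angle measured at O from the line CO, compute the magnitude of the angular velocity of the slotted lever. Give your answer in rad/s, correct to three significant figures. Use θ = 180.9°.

ω = 7.854 rad/s (from 75 rpm).
Crank pin A relative to C: A = (d + r cosθ, r sinθ); lever angle φ = atan2(r sinθ, d + r cosθ).
Differentiating tanφ: φ̇ = rω(d cosθ + r)/(d² + r² + 2dr cosθ).
d² + r² + 2dr cosθ = |CA|² = 0.0299376 m²;  d cosθ + r = -0.17296 m.
|ω_lever| = |0.1193·7.854·-0.17296| / 0.0299376 = 5.4134 rad/s.

5.41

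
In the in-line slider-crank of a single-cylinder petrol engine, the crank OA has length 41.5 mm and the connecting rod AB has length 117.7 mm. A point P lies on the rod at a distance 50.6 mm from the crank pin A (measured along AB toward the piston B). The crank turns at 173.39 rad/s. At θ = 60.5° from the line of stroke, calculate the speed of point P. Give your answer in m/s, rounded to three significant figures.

ω = 173.4 rad/s.  Crank-pin speed |V_A| = rω = 7.1957 m/s, perpendicular to OA.
Rod angle: sinφ = −(r/L) sinθ ⇒ φ = -17.871°; ω_rod = −rω cosθ/√(L²−r²sin²θ) = -31.631 rad/s.
V_P = V_A + ω_rod × AP, with AP = 0.0506 m along the rod.
Components: V_Px = −rω sinθ − a·ω_rod·sinφ = -6.754 m/s;  V_Py = rω cosθ + a·ω_rod·cosφ = +2.02 m/s.
|V_P| = √(V_Px² + V_Py²) = 7.0496 m/s.

7.05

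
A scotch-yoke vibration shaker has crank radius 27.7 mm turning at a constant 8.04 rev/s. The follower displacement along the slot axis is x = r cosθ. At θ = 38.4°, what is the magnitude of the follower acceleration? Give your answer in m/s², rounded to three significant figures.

55.4

ω = 50.52 rad/s (from 8.04 rev/s).
x = r cosθ ⇒ ẍ = −rω² cosθ (ω constant).
|a| = rω²|cosθ| = 0.0277·(50.52)²·|cos 38.4°| = 55.398 m/s².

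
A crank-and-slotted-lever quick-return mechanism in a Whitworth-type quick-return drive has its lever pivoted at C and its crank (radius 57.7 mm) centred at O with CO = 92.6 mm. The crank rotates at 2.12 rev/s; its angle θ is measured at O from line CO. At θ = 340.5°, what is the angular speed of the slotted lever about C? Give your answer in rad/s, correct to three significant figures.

ω = 13.32 rad/s (from 2.12 rev/s).
Crank pin A relative to C: A = (d + r cosθ, r sinθ); lever angle φ = atan2(r sinθ, d + r cosθ).
Differentiating tanφ: φ̇ = rω(d cosθ + r)/(d² + r² + 2dr cosθ).
d² + r² + 2dr cosθ = |CA|² = 0.0219772 m²;  d cosθ + r = +0.14499 m.
|ω_lever| = |0.0577·13.32·+0.14499| / 0.0219772 = 5.0705 rad/s.

5.07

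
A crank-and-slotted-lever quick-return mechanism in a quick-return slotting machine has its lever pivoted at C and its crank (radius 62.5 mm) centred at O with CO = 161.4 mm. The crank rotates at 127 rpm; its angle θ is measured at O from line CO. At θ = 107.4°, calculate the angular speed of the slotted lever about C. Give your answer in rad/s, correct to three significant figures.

ω = 13.3 rad/s (from 127 rpm).
Crank pin A relative to C: A = (d + r cosθ, r sinθ); lever angle φ = atan2(r sinθ, d + r cosθ).
Differentiating tanφ: φ̇ = rω(d cosθ + r)/(d² + r² + 2dr cosθ).
d² + r² + 2dr cosθ = |CA|² = 0.0239231 m²;  d cosθ + r = +0.014235 m.
|ω_lever| = |0.0625·13.3·+0.014235| / 0.0239231 = 0.49459 rad/s.

0.495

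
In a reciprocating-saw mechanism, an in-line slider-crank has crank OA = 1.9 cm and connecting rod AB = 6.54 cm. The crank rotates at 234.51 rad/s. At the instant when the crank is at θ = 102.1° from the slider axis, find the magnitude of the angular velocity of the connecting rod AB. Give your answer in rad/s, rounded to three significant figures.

ω = 234.5 rad/s
The rod makes angle φ with the slider axis where L sinφ = r sinθ; differentiating, L cosφ·φ̇ = r ω cosθ.
L cosφ = √(L² − r² sin²θ) = 0.062706 m.
|ω_rod| = r ω |cosθ| / √(L² − r² sin²θ) = 0.019·234.5·0.20962/0.062706 = 14.895 rad/s.

14.9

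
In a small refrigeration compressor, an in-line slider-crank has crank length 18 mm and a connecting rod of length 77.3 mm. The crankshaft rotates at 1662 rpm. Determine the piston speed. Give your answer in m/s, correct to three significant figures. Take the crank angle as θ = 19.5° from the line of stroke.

1.28

ω = 2π·1662/60 = 174 rad/s
For an in-line slider-crank, x = r cosθ + √(L² − r² sin²θ), so v = −rω sinθ·[1 + r cosθ/√(L² − r² sin²θ)].
With r = 0.018 m, L = 0.0773 m, θ = 19.5°: √(L² − r² sin²θ) = 0.077066 m.
v = −0.018·174·0.33381·[1 + 0.018·0.94264/0.077066] = -1.276 m/s.
|v| = 1.276 m/s.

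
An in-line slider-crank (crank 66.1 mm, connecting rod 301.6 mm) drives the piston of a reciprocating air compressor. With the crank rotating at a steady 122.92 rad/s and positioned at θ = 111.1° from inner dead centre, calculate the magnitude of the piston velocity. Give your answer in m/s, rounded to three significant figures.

ω = 122.9 rad/s
For an in-line slider-crank, x = r cosθ + √(L² − r² sin²θ), so v = −rω sinθ·[1 + r cosθ/√(L² − r² sin²θ)].
With r = 0.0661 m, L = 0.3016 m, θ = 111.1°: √(L² − r² sin²θ) = 0.29523 m.
v = −0.0661·122.9·0.93295·[1 + 0.0661·-0.36000/0.29523] = -6.9693 m/s.
|v| = 6.9693 m/s.

6.97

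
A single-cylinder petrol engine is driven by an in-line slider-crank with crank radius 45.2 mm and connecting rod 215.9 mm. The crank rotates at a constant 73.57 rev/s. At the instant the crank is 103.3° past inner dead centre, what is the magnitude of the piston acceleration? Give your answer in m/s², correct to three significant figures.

ω = 2π·73.6 = 462.3 rad/s
x(θ) = r cosθ + √(L² − r² sin²θ); with ω constant, a = ω²·d²x/dθ².
d²x/dθ² = −r cosθ − r²(cos2θ)/√u − r⁴ sin²2θ/(4u^{3/2}),  u = L² − r² sin²θ = 0.0446779 m².
Substituting r = 0.0452 m, L = 0.2159 m, θ = 103.3°: d²x/dθ² = +0.019019 m.
a = ω²·d²x/dθ² = (462.3)²·(+0.019019) = +4063.9 m/s²;  |a| = 4063.9 m/s².

4060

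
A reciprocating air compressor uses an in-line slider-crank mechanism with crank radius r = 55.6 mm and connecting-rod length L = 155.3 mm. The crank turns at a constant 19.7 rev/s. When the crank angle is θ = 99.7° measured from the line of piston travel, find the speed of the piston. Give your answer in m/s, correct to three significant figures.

ω = 2π·19.7 = 123.8 rad/s
For an in-line slider-crank, x = r cosθ + √(L² − r² sin²θ), so v = −rω sinθ·[1 + r cosθ/√(L² − r² sin²θ)].
With r = 0.0556 m, L = 0.1553 m, θ = 99.7°: √(L² − r² sin²θ) = 0.14531 m.
v = −0.0556·123.8·0.98570·[1 + 0.0556·-0.16849/0.14531] = -6.3464 m/s.
|v| = 6.3464 m/s.

6.35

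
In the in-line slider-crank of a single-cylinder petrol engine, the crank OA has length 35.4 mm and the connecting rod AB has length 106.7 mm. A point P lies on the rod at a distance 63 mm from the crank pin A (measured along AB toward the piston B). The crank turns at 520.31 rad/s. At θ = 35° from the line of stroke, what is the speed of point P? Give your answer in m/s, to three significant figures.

13.8

ω = 520.3 rad/s.  Crank-pin speed |V_A| = rω = 18.419 m/s, perpendicular to OA.
Rod angle: sinφ = −(r/L) sinθ ⇒ φ = -10.970°; ω_rod = −rω cosθ/√(L²−r²sin²θ) = -144.04 rad/s.
V_P = V_A + ω_rod × AP, with AP = 0.063 m along the rod.
Components: V_Px = −rω sinθ − a·ω_rod·sinφ = -12.292 m/s;  V_Py = rω cosθ + a·ω_rod·cosφ = +6.1794 m/s.
|V_P| = √(V_Px² + V_Py²) = 13.757 m/s.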